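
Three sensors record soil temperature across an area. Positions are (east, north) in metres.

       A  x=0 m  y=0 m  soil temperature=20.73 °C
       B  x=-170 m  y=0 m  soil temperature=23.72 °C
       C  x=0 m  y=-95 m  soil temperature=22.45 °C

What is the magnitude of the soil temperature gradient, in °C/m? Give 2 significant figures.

∂T/∂x = (23.72 − 20.73) / (-170 − 0) = -0.01759
∂T/∂y = (22.45 − 20.73) / (-95 − 0) = -0.01811
|∇f| = √(-0.01759² + -0.01811²) = 0.02525 °C/m

0.025 °C/m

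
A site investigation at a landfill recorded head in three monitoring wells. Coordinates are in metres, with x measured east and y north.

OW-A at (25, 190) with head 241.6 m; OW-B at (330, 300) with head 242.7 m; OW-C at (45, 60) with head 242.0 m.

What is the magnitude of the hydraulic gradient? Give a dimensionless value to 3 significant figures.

0.00507

Taking OW-A as reference: OW-B−OW-A = (305, 110, +1.1); OW-C−OW-A = (20, -130, +0.4).
Determinant of the coordinate differences = 305·(-130) − 20·110 = -41850.
∂h/∂x = [(+1.1)·(-130) − (+0.4)·110] / -41850 = +0.004468
∂h/∂y = [305·(+0.4) − 20·(+1.1)] / -41850 = -0.002389
|∇h| = √(0.004468² + -0.002389²) = 0.005067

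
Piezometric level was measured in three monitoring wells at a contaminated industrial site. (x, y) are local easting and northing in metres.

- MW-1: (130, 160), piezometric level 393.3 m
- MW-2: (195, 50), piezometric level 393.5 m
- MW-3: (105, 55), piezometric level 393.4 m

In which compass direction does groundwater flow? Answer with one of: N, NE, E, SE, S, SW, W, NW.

Differences from MW-1: to MW-2 (Δx, Δy, Δh) = (65, -110, +0.2); to MW-3 = (-25, -105, +0.1).
Determinant of the coordinate differences = 65·(-105) − (-25)·(-110) = -9575.
∂h/∂x = [(+0.2)·(-105) − (+0.1)·(-110)] / -9575 = +0.001044
∂h/∂y = [65·(+0.1) − (-25)·(+0.2)] / -9575 = -0.001201
Flow = −∇h = (-0.001044 east, +0.001201 north), which points northwest.

NW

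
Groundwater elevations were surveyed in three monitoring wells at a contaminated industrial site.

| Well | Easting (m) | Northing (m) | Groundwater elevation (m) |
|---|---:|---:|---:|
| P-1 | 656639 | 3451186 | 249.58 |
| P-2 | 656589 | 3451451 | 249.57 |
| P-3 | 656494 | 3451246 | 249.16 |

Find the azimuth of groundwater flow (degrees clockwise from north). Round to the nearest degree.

260°

Taking P-1 as reference: P-2−P-1 = (-50, 265, -0.01); P-3−P-1 = (-145, 60, -0.42).
Solve a·Δx + b·Δy = Δh: det = (-50)·60 − (-145)·265 = 35425.
∂h/∂x = [(-0.01)·60 − (-0.42)·265] / 35425 = +0.003125
∂h/∂y = [(-50)·(-0.42) − (-145)·(-0.01)] / 35425 = +0.0005519
Flow direction (−∇h) has components (-0.003125 E, -0.0005519 N).
Azimuth = atan2(E, N) = atan2(-0.003125, -0.0005519) = 260.0° ≈ 260°.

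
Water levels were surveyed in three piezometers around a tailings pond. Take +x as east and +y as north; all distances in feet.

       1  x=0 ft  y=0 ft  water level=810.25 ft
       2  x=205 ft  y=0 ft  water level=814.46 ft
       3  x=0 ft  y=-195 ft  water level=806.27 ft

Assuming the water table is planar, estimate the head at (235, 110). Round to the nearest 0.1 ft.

817.3 ft

∂h/∂x = (814.46 − 810.25) / (205 − 0) = +0.02054
∂h/∂y = (806.27 − 810.25) / (-195 − 0) = +0.02041
h(235, 110) = 810.25 + (+0.02054)·(235) + (+0.02041)·(110) = 810.25 +4.826 +2.245 = 817.321 ft.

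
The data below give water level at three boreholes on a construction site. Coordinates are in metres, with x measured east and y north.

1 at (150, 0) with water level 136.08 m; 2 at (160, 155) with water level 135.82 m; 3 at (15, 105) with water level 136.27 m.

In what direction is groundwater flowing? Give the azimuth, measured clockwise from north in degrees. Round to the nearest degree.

With h = a·x + b·y + c and 1 as origin, the differences give:
  10·a + 155·b = -0.26
  (-135)·a + 105·b = +0.19
Eliminate b (×105 and ×155, subtract): 21975·a = -56.750 → a = ∂h/∂x = -0.002582
Back-substitute: b = ∂h/∂y = -0.001511.
Flow direction (−∇h) has components (+0.002582 E, +0.001511 N).
Azimuth = atan2(E, N) = atan2(+0.002582, +0.001511) = 59.7° ≈ 060°.

060°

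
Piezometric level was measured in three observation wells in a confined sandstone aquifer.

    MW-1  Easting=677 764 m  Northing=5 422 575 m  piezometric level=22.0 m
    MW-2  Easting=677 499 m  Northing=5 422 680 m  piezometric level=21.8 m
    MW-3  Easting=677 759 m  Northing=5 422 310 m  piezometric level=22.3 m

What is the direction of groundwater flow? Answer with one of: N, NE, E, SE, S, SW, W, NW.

N

With h = a·x + b·y + c and MW-1 as origin, the differences give:
  (-265)·a + 105·b = -0.2
  (-5)·a + (-265)·b = +0.3
Eliminate b (×(-265) and ×105, subtract): 70750·a = 21.50 → a = ∂h/∂x = +0.0003039
Back-substitute: b = ∂h/∂y = -0.001138.
Flow = −∇h = (-0.0003039 east, +0.001138 north), which points north.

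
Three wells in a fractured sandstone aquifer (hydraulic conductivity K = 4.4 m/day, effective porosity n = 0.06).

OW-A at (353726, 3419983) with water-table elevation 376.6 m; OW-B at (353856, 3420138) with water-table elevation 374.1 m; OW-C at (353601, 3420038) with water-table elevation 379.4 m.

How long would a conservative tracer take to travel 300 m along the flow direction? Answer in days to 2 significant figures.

Taking OW-A as reference: OW-B−OW-A = (130, 155, -2.5); OW-C−OW-A = (-125, 55, +2.8).
Determinant of the coordinate differences = 130·55 − (-125)·155 = 26525.
∂h/∂x = [(-2.5)·55 − (+2.8)·155] / 26525 = -0.02155
∂h/∂y = [130·(+2.8) − (-125)·(-2.5)] / 26525 = +0.001942
|∇h| = √(-0.02155² + 0.001942²) = 0.02164
Seepage velocity v = K·i/n = 4.4 × 0.02164 / 0.06 = 1.587 m/day.
t = 300 / 1.587 = 189 days.

190 days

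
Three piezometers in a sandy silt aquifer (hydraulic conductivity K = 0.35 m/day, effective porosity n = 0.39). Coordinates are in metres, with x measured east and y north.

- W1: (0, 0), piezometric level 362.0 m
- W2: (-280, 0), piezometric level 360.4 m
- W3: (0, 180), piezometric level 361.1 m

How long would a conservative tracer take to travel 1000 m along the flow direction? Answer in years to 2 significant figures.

400 years

∂h/∂x = (360.4 − 362.0) / (-280 − 0) = +0.005714
∂h/∂y = (361.1 − 362.0) / (180 − 0) = -0.005000
|∇h| = √(0.005714² + -0.005000²) = 0.007593
Seepage velocity v = K·i/n = 0.35 × 0.007593 / 0.39 = 0.006814 m/day.
t = 1000 / 0.006814 = 1.468e+05 days = 402 years.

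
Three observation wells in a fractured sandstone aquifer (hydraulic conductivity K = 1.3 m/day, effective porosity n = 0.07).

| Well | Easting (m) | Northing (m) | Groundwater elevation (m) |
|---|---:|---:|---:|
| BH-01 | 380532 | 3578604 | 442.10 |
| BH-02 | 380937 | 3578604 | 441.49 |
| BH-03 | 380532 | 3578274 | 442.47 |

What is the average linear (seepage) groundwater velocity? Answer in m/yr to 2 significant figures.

13 m/yr

∂h/∂x = (441.49 − 442.10) / (380937 − 380532) = -0.001506
∂h/∂y = (442.47 − 442.10) / (3578274 − 3578604) = -0.001121
|∇h| = √(-0.001506² + -0.001121²) = 0.001877
Seepage velocity v = K·i/n = 1.3 × 0.001877 / 0.07 = 0.03486 m/day = 12.73 m/yr.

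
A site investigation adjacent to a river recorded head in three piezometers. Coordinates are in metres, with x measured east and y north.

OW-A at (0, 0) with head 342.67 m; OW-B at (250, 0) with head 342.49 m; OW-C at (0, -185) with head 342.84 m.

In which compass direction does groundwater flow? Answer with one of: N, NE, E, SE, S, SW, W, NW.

NE

∂h/∂x = (342.49 − 342.67) / (250 − 0) = -0.0007200
∂h/∂y = (342.84 − 342.67) / (-185 − 0) = -0.0009189
Flow = −∇h = (+0.0007200 east, +0.0009189 north), which points northeast.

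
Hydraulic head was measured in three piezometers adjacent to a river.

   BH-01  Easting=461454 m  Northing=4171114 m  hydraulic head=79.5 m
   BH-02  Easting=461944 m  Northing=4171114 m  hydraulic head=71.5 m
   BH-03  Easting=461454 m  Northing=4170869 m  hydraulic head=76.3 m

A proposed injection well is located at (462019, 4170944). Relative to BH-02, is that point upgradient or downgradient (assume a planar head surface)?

∂h/∂x = (71.5 − 79.5) / (461944 − 461454) = -0.01633
∂h/∂y = (76.3 − 79.5) / (4170869 − 4171114) = +0.01306
Head at (462019, 4170944) = 79.5 + (-0.01633)·(565) + (+0.01306)·(-170) = 68.06 m.
That is lower than the 71.5 m at BH-02, so the point is downgradient.

downgradient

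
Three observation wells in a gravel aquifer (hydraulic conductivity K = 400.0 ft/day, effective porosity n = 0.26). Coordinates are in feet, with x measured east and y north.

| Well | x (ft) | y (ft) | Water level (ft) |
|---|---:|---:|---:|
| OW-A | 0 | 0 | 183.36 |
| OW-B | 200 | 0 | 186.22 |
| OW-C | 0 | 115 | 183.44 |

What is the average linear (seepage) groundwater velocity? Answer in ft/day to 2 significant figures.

∂h/∂x = (186.22 − 183.36) / (200 − 0) = +0.01430
∂h/∂y = (183.44 − 183.36) / (115 − 0) = +0.0006957
|∇h| = √(0.01430² + 0.0006957²) = 0.01432
Seepage velocity v = K·i/n = 400.0 × 0.01432 / 0.26 = 22.03 ft/day.

22 ft/day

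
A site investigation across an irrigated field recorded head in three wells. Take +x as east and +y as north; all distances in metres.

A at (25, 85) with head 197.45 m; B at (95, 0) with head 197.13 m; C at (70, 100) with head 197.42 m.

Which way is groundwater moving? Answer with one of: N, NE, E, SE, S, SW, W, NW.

Three-point gradient (reference A): Δ to B = (70, -85, -0.32), Δ to C = (45, 15, -0.03).
∂h/∂x = -0.001508, ∂h/∂y = +0.002523 (det = 4875).
Flow = −∇h = (+0.001508 east, -0.002523 north), which points southeast.

SE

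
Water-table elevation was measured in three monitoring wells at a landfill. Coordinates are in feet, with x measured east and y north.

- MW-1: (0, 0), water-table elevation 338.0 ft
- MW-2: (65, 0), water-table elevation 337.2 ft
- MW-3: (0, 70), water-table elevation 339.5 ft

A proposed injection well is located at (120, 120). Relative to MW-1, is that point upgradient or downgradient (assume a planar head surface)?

upgradient

∂h/∂x = (337.2 − 338.0) / (65 − 0) = -0.01231
∂h/∂y = (339.5 − 338.0) / (70 − 0) = +0.02143
Head at (120, 120) = 338.0 + (-0.01231)·(120) + (+0.02143)·(120) = 339.09 ft.
That is higher than the 338.0 ft at MW-1, so the point is upgradient.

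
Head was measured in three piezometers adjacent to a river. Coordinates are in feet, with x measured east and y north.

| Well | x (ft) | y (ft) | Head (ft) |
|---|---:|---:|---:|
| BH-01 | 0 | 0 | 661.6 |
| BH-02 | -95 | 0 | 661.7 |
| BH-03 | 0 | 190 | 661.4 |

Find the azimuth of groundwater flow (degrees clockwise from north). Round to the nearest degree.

045°

∂h/∂x = (661.7 − 661.6) / (-95 − 0) = -0.001053
∂h/∂y = (661.4 − 661.6) / (190 − 0) = -0.001053
Flow direction (−∇h) has components (+0.001053 E, +0.001053 N).
Azimuth = atan2(E, N) = atan2(+0.001053, +0.001053) = 45.0° ≈ 045°.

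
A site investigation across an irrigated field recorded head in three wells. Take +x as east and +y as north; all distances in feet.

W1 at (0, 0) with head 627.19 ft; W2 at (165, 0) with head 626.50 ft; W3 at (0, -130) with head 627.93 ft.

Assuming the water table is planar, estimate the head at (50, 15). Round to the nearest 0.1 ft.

626.9 ft

∂h/∂x = (626.50 − 627.19) / (165 − 0) = -0.004182
∂h/∂y = (627.93 − 627.19) / (-130 − 0) = -0.005692
h(50, 15) = 627.19 + (-0.004182)·(50) + (-0.005692)·(15) = 627.19 -0.209 -0.085 = 626.896 ft.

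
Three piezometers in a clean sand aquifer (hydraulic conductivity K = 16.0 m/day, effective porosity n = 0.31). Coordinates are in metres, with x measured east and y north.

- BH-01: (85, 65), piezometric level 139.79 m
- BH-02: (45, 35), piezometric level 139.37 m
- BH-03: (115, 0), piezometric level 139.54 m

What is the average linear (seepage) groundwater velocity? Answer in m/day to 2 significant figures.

0.44 m/day

With h = a·x + b·y + c and BH-01 as origin, the differences give:
  (-40)·a + (-30)·b = -0.42
  30·a + (-65)·b = -0.25
Eliminate b (×(-65) and ×(-30), subtract): 3500·a = 19.800 → a = ∂h/∂x = +0.005657
Back-substitute: b = ∂h/∂y = +0.006457.
|∇h| = √(0.005657² + 0.006457²) = 0.008585
Seepage velocity v = K·i/n = 16.0 × 0.008585 / 0.31 = 0.4431 m/day.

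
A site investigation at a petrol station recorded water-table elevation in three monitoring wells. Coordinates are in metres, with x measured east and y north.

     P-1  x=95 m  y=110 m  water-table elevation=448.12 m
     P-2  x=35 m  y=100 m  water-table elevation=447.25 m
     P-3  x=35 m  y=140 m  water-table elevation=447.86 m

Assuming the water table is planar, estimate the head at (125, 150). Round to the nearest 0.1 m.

449.1 m

With h = a·x + b·y + c and P-1 as origin, the differences give:
  (-60)·a + (-10)·b = -0.87
  (-60)·a + 30·b = -0.26
Eliminate b (×30 and ×(-10), subtract): -2400·a = -28.700 → a = ∂h/∂x = +0.01196
Back-substitute: b = ∂h/∂y = +0.01525.
h(125, 150) = 448.12 + (+0.01196)·(30) + (+0.01525)·(40) = 448.12 +0.359 +0.610 = 449.089 m.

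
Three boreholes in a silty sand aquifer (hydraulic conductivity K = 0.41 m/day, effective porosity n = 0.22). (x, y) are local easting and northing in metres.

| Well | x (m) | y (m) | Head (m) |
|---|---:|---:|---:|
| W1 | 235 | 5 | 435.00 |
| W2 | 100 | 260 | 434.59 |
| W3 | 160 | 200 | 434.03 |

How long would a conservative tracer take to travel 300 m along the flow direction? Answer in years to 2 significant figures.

With h = a·x + b·y + c and W1 as origin, the differences give:
  (-135)·a + 255·b = -0.41
  (-75)·a + 195·b = -0.97
Eliminate b (×195 and ×255, subtract): -7200·a = 167.400 → a = ∂h/∂x = -0.02325
Back-substitute: b = ∂h/∂y = -0.01392.
|∇h| = √(-0.02325² + -0.01392²) = 0.0271
Seepage velocity v = K·i/n = 0.41 × 0.0271 / 0.22 = 0.0505 m/day.
t = 300 / 0.0505 = 5941 days = 16.3 years.

16 years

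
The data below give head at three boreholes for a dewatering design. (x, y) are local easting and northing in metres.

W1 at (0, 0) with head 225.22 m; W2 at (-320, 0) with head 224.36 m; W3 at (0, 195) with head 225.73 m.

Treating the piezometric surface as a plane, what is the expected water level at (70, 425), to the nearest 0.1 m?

∂h/∂x = (224.36 − 225.22) / (-320 − 0) = +0.002687
∂h/∂y = (225.73 − 225.22) / (195 − 0) = +0.002615
h(70, 425) = 225.22 + (+0.002687)·(70) + (+0.002615)·(425) = 225.22 +0.188 +1.112 = 226.520 m.

226.5 m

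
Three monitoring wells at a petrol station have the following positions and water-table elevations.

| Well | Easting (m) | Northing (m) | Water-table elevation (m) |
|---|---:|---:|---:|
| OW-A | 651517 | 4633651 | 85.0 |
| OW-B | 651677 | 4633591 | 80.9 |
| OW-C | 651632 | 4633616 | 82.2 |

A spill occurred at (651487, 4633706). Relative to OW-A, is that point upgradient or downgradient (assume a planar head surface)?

upgradient

Taking OW-A as reference: OW-B−OW-A = (160, -60, -4.1); OW-C−OW-A = (115, -35, -2.8).
Solve a·Δx + b·Δy = Δh: det = 160·(-35) − 115·(-60) = 1300.
∂h/∂x = [(-4.1)·(-35) − (-2.8)·(-60)] / 1300 = -0.01885
∂h/∂y = [160·(-2.8) − 115·(-4.1)] / 1300 = +0.01808
Head at (651487, 4633706) = 85.0 + (-0.01885)·(-30) + (+0.01808)·(55) = 86.56 m.
That is higher than the 85.0 m at OW-A, so the point is upgradient.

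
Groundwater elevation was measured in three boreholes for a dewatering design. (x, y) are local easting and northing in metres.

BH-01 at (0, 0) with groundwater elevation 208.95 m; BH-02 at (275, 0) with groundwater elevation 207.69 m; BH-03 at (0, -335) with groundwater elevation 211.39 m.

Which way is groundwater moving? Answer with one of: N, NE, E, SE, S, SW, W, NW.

NE

∂h/∂x = (207.69 − 208.95) / (275 − 0) = -0.004582
∂h/∂y = (211.39 − 208.95) / (-335 − 0) = -0.007284
Flow = −∇h = (+0.004582 east, +0.007284 north), which points northeast.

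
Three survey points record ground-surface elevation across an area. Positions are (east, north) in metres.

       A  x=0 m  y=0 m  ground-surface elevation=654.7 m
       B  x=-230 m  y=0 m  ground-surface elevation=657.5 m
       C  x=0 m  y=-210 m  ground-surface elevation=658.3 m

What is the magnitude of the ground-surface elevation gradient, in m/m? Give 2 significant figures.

0.021 m/m

∂z/∂x = (657.5 − 654.7) / (-230 − 0) = -0.01217
∂z/∂y = (658.3 − 654.7) / (-210 − 0) = -0.01714
|∇f| = √(-0.01217² + -0.01714²) = 0.02102 m/m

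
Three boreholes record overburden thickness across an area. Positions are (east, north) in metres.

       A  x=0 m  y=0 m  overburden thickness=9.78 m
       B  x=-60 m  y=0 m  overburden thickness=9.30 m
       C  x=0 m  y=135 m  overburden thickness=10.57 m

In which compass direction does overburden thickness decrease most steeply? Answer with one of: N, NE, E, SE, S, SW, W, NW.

SW

∂d/∂x = (9.30 − 9.78) / (-60 − 0) = +0.008000
∂d/∂y = (10.57 − 9.78) / (135 − 0) = +0.005852
Steepest decrease is along −∇f = (-0.008000 E, -0.005852 N) → southwest.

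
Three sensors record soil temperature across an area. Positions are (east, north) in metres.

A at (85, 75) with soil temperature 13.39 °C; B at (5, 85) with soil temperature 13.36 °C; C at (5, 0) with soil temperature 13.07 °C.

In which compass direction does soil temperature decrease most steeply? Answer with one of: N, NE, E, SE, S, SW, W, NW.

With T = a·x + b·y + c and A as origin, the differences give:
  (-80)·a + 10·b = -0.03
  (-80)·a + (-75)·b = -0.32
Eliminate b (×(-75) and ×10, subtract): 6800·a = 5.450 → a = ∂T/∂x = +0.0008015
Back-substitute: b = ∂T/∂y = +0.003412.
Steepest decrease is along −∇f = (-0.0008015 E, -0.003412 N) → south.

S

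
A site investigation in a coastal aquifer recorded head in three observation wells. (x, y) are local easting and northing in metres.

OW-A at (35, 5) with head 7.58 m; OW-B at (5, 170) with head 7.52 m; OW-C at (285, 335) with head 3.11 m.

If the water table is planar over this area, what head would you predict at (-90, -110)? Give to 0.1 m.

9.7 m

Differences from OW-A: to OW-B (Δx, Δy, Δh) = (-30, 165, -0.06); to OW-C = (250, 330, -4.47).
Solve a·Δx + b·Δy = Δh: det = (-30)·330 − 250·165 = -51150.
∂h/∂x = [(-0.06)·330 − (-4.47)·165] / -51150 = -0.01403
∂h/∂y = [(-30)·(-4.47) − 250·(-0.06)] / -51150 = -0.002915
h(-90, -110) = 7.58 + (-0.01403)·(-125) + (-0.002915)·(-115) = 7.58 +1.754 +0.335 = 9.669 m.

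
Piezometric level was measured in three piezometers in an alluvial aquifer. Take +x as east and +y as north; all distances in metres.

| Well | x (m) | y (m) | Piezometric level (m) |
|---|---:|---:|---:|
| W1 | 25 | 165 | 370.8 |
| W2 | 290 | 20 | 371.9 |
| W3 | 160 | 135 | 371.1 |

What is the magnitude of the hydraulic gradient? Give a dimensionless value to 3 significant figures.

Differences from W1: to W2 (Δx, Δy, Δh) = (265, -145, +1.1); to W3 = (135, -30, +0.3).
Determinant of the coordinate differences = 265·(-30) − 135·(-145) = 11625.
∂h/∂x = [(+1.1)·(-30) − (+0.3)·(-145)] / 11625 = +0.0009032
∂h/∂y = [265·(+0.3) − 135·(+1.1)] / 11625 = -0.005935
|∇h| = √(0.0009032² + -0.005935²) = 0.006003

0.00600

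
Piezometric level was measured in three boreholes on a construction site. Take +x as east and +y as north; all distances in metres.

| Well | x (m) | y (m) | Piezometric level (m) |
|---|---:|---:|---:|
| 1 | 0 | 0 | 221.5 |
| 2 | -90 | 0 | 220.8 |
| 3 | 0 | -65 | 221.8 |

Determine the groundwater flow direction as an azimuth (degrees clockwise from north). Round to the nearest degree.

∂h/∂x = (220.8 − 221.5) / (-90 − 0) = +0.007778
∂h/∂y = (221.8 − 221.5) / (-65 − 0) = -0.004615
Flow direction (−∇h) has components (-0.007778 E, +0.004615 N).
Azimuth = atan2(E, N) = atan2(-0.007778, +0.004615) = 300.7° ≈ 301°.

301°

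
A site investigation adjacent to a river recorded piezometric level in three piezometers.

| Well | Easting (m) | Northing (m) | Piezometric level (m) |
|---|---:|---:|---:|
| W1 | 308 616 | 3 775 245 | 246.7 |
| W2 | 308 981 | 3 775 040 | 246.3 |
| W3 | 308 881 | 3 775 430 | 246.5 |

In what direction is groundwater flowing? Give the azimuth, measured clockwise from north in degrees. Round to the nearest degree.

Taking W1 as reference: W2−W1 = (365, -205, -0.4); W3−W1 = (265, 185, -0.2).
Solve a·Δx + b·Δy = Δh: det = 365·185 − 265·(-205) = 121850.
∂h/∂x = [(-0.4)·185 − (-0.2)·(-205)] / 121850 = -0.0009438
∂h/∂y = [365·(-0.2) − 265·(-0.4)] / 121850 = +0.0002708
Flow direction (−∇h) has components (+0.0009438 E, -0.0002708 N).
Azimuth = atan2(E, N) = atan2(+0.0009438, -0.0002708) = 106.0° ≈ 106°.

106°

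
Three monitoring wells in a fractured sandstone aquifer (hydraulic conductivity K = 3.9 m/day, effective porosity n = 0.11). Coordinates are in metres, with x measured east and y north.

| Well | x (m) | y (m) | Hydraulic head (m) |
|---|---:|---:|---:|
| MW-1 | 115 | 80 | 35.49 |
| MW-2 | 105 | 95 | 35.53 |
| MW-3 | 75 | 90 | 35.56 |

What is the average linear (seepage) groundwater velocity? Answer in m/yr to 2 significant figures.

Three-point gradient (reference MW-1): Δ to MW-2 = (-10, 15, +0.04), Δ to MW-3 = (-40, 10, +0.07).
∂h/∂x = -0.001300, ∂h/∂y = +0.001800 (det = 500).
|∇h| = √(-0.001300² + 0.001800²) = 0.00222
Seepage velocity v = K·i/n = 3.9 × 0.00222 / 0.11 = 0.07871 m/day = 28.75 m/yr.

29 m/yr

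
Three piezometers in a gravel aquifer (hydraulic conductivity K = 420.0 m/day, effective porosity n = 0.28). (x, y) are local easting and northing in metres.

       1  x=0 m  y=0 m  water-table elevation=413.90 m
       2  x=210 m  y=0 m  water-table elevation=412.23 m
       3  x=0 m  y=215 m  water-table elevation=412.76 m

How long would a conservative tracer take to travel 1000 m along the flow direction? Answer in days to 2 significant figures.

∂h/∂x = (412.23 − 413.90) / (210 − 0) = -0.007952
∂h/∂y = (412.76 − 413.90) / (215 − 0) = -0.005302
|∇h| = √(-0.007952² + -0.005302²) = 0.009557
Seepage velocity v = K·i/n = 420.0 × 0.009557 / 0.28 = 14.34 m/day.
t = 1000 / 14.34 = 69.74 days.

70 days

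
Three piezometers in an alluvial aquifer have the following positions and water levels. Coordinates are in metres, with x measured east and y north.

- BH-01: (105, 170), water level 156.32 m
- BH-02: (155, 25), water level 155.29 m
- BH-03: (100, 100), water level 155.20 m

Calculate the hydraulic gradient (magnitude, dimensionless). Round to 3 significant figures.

Differences from BH-01: to BH-02 (Δx, Δy, Δh) = (50, -145, -1.03); to BH-03 = (-5, -70, -1.12).
Determinant of the coordinate differences = 50·(-70) − (-5)·(-145) = -4225.
∂h/∂x = [(-1.03)·(-70) − (-1.12)·(-145)] / -4225 = +0.02137
∂h/∂y = [50·(-1.12) − (-5)·(-1.03)] / -4225 = +0.01447
|∇h| = √(0.02137² + 0.01447²) = 0.02581

0.0258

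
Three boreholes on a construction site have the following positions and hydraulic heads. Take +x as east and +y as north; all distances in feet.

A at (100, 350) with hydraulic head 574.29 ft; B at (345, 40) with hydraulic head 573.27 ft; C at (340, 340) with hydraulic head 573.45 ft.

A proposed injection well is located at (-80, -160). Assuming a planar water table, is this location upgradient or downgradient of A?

upgradient

Taking A as reference: B−A = (245, -310, -1.02); C−A = (240, -10, -0.84).
Solve a·Δx + b·Δy = Δh: det = 245·(-10) − 240·(-310) = 71950.
∂h/∂x = [(-1.02)·(-10) − (-0.84)·(-310)] / 71950 = -0.003477
∂h/∂y = [245·(-0.84) − 240·(-1.02)] / 71950 = +0.0005420
Head at (-80, -160) = 574.29 + (-0.003477)·(-180) + (+0.0005420)·(-510) = 574.64 ft.
That is higher than the 574.29 ft at A, so the point is upgradient.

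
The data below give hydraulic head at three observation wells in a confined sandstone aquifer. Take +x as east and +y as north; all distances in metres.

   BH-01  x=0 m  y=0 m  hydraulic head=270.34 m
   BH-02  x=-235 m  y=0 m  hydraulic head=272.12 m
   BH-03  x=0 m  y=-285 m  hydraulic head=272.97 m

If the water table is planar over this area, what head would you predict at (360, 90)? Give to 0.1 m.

∂h/∂x = (272.12 − 270.34) / (-235 − 0) = -0.007574
∂h/∂y = (272.97 − 270.34) / (-285 − 0) = -0.009228
h(360, 90) = 270.34 + (-0.007574)·(360) + (-0.009228)·(90) = 270.34 -2.727 -0.831 = 266.783 m.

266.8 m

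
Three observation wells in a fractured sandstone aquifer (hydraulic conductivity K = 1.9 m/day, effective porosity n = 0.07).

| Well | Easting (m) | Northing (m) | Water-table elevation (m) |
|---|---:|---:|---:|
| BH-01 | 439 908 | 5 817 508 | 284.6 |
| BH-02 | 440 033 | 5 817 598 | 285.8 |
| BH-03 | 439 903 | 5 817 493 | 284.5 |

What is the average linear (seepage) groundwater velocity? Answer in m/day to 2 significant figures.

Taking BH-01 as reference: BH-02−BH-01 = (125, 90, +1.2); BH-03−BH-01 = (-5, -15, -0.1).
Solve a·Δx + b·Δy = Δh: det = 125·(-15) − (-5)·90 = -1425.
∂h/∂x = [(+1.2)·(-15) − (-0.1)·90] / -1425 = +0.006316
∂h/∂y = [125·(-0.1) − (-5)·(+1.2)] / -1425 = +0.004561
|∇h| = √(0.006316² + 0.004561²) = 0.007791
Seepage velocity v = K·i/n = 1.9 × 0.007791 / 0.07 = 0.2115 m/day.

0.21 m/day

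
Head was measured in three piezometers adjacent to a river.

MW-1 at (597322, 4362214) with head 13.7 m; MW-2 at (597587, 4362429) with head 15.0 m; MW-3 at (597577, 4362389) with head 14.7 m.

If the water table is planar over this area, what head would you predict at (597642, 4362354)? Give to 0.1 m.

14.3 m

Taking MW-1 as reference: MW-2−MW-1 = (265, 215, +1.3); MW-3−MW-1 = (255, 175, +1.0).
Solve a·Δx + b·Δy = Δh: det = 265·175 − 255·215 = -8450.
∂h/∂x = [(+1.3)·175 − (+1.0)·215] / -8450 = -0.001479
∂h/∂y = [265·(+1.0) − 255·(+1.3)] / -8450 = +0.007870
h(597642, 4362354) = 13.7 + (-0.001479)·(320) + (+0.007870)·(140) = 13.7 -0.473 +1.102 = 14.328 m.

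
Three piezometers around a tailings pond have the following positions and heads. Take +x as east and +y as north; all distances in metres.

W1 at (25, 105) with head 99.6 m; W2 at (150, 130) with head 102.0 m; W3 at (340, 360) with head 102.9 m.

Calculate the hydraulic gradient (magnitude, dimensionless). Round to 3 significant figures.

0.0263

With h = a·x + b·y + c and W1 as origin, the differences give:
  125·a + 25·b = +2.4
  315·a + 255·b = +3.3
Eliminate b (×255 and ×25, subtract): 24000·a = 529.50 → a = ∂h/∂x = +0.02206
Back-substitute: b = ∂h/∂y = -0.01431.
|∇h| = √(0.02206² + -0.01431²) = 0.02629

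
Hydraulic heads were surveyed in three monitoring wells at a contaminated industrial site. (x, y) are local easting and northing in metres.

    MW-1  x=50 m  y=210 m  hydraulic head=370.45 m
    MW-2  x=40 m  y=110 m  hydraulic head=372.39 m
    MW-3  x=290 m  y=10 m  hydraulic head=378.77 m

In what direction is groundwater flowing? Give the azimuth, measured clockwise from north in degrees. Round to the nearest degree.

321°

Taking MW-1 as reference: MW-2−MW-1 = (-10, -100, +1.94); MW-3−MW-1 = (240, -200, +8.32).
Solve a·Δx + b·Δy = Δh: det = (-10)·(-200) − 240·(-100) = 26000.
∂h/∂x = [(+1.94)·(-200) − (+8.32)·(-100)] / 26000 = +0.01708
∂h/∂y = [(-10)·(+8.32) − 240·(+1.94)] / 26000 = -0.02111
Flow direction (−∇h) has components (-0.01708 E, +0.02111 N).
Azimuth = atan2(E, N) = atan2(-0.01708, +0.02111) = 321.0° ≈ 321°.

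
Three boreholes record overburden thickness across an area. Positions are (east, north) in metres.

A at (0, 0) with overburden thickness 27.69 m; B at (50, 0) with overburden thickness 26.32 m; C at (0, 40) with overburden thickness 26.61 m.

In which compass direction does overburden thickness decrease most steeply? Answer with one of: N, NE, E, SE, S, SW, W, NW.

NE

∂d/∂x = (26.32 − 27.69) / (50 − 0) = -0.02740
∂d/∂y = (26.61 − 27.69) / (40 − 0) = -0.02700
Steepest decrease is along −∇f = (+0.02740 E, +0.02700 N) → northeast.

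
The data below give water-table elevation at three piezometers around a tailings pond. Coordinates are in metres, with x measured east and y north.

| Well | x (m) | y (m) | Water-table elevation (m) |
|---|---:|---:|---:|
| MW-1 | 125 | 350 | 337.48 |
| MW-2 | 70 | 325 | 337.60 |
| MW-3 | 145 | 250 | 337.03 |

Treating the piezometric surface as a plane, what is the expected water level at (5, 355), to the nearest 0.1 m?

Differences from MW-1: to MW-2 (Δx, Δy, Δh) = (-55, -25, +0.12); to MW-3 = (20, -100, -0.45).
Solve a·Δx + b·Δy = Δh: det = (-55)·(-100) − 20·(-25) = 6000.
∂h/∂x = [(+0.12)·(-100) − (-0.45)·(-25)] / 6000 = -0.003875
∂h/∂y = [(-55)·(-0.45) − 20·(+0.12)] / 6000 = +0.003725
h(5, 355) = 337.48 + (-0.003875)·(-120) + (+0.003725)·(5) = 337.48 +0.465 +0.019 = 337.964 m.

338.0 m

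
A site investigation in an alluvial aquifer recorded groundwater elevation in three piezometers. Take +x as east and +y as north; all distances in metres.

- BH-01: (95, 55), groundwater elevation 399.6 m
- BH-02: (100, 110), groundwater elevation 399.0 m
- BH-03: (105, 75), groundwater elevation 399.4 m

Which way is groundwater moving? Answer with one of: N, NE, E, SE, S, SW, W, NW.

N

Taking BH-01 as reference: BH-02−BH-01 = (5, 55, -0.6); BH-03−BH-01 = (10, 20, -0.2).
Solve a·Δx + b·Δy = Δh: det = 5·20 − 10·55 = -450.
∂h/∂x = [(-0.6)·20 − (-0.2)·55] / -450 = +0.002222
∂h/∂y = [5·(-0.2) − 10·(-0.6)] / -450 = -0.01111
Flow = −∇h = (-0.002222 east, +0.01111 north), which points north.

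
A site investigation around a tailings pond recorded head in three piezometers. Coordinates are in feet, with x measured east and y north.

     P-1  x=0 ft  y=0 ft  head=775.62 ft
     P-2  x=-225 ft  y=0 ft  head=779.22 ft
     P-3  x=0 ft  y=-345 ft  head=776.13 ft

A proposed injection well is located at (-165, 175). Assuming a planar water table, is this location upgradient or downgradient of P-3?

∂h/∂x = (779.22 − 775.62) / (-225 − 0) = -0.01600
∂h/∂y = (776.13 − 775.62) / (-345 − 0) = -0.001478
Head at (-165, 175) = 775.62 + (-0.01600)·(-165) + (-0.001478)·(175) = 778.00 ft.
That is higher than the 776.13 ft at P-3, so the point is upgradient.

upgradient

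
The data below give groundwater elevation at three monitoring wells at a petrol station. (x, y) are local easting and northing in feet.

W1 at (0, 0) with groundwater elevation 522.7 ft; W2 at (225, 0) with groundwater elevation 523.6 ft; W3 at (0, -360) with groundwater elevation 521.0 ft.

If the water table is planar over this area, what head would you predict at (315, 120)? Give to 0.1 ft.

∂h/∂x = (523.6 − 522.7) / (225 − 0) = +0.004000
∂h/∂y = (521.0 − 522.7) / (-360 − 0) = +0.004722
h(315, 120) = 522.7 + (+0.004000)·(315) + (+0.004722)·(120) = 522.7 +1.260 +0.567 = 524.527 ft.

524.5 ft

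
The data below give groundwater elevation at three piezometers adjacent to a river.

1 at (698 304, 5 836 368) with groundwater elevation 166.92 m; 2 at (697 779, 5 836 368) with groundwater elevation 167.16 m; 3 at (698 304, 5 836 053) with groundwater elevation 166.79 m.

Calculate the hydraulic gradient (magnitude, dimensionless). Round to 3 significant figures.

0.000616

∂h/∂x = (167.16 − 166.92) / (697779 − 698304) = -0.0004571
∂h/∂y = (166.79 − 166.92) / (5836053 − 5836368) = +0.0004127
|∇h| = √(-0.0004571² + 0.0004127²) = 0.0006158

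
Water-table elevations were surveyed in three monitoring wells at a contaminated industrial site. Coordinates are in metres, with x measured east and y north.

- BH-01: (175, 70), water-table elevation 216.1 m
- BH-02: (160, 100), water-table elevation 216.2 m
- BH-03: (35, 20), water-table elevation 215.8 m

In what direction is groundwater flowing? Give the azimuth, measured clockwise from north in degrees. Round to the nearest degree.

Taking BH-01 as reference: BH-02−BH-01 = (-15, 30, +0.1); BH-03−BH-01 = (-140, -50, -0.3).
Solve a·Δx + b·Δy = Δh: det = (-15)·(-50) − (-140)·30 = 4950.
∂h/∂x = [(+0.1)·(-50) − (-0.3)·30] / 4950 = +0.0008081
∂h/∂y = [(-15)·(-0.3) − (-140)·(+0.1)] / 4950 = +0.003737
Flow direction (−∇h) has components (-0.0008081 E, -0.003737 N).
Azimuth = atan2(E, N) = atan2(-0.0008081, -0.003737) = 192.2° ≈ 192°.

192°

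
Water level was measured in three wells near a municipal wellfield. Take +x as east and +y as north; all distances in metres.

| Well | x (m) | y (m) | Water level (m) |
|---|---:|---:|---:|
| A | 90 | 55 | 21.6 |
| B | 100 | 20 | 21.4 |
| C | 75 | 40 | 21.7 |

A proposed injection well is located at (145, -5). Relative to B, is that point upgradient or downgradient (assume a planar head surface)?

downgradient

Taking A as reference: B−A = (10, -35, -0.2); C−A = (-15, -15, +0.1).
Solve a·Δx + b·Δy = Δh: det = 10·(-15) − (-15)·(-35) = -675.
∂h/∂x = [(-0.2)·(-15) − (+0.1)·(-35)] / -675 = -0.009630
∂h/∂y = [10·(+0.1) − (-15)·(-0.2)] / -675 = +0.002963
Head at (145, -5) = 21.6 + (-0.009630)·(55) + (+0.002963)·(-60) = 20.89 m.
That is lower than the 21.4 m at B, so the point is downgradient.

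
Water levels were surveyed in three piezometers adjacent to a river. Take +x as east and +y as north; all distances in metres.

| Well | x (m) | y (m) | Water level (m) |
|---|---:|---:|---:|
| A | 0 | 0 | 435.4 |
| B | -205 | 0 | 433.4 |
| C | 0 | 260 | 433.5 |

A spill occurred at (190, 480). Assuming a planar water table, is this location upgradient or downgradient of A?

∂h/∂x = (433.4 − 435.4) / (-205 − 0) = +0.009756
∂h/∂y = (433.5 − 435.4) / (260 − 0) = -0.007308
Head at (190, 480) = 435.4 + (+0.009756)·(190) + (-0.007308)·(480) = 433.75 m.
That is lower than the 435.4 m at A, so the point is downgradient.

downgradient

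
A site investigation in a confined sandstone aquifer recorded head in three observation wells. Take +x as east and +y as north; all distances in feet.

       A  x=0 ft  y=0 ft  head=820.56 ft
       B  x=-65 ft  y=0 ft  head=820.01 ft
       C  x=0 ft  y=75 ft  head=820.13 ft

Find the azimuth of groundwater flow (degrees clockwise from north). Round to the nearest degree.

∂h/∂x = (820.01 − 820.56) / (-65 − 0) = +0.008462
∂h/∂y = (820.13 − 820.56) / (75 − 0) = -0.005733
Flow direction (−∇h) has components (-0.008462 E, +0.005733 N).
Azimuth = atan2(E, N) = atan2(-0.008462, +0.005733) = 304.1° ≈ 304°.

304°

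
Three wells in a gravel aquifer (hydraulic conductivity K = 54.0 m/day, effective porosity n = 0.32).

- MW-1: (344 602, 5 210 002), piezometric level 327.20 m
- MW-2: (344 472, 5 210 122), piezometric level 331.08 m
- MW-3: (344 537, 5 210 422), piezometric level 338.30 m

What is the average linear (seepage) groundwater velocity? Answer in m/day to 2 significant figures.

4.4 m/day

Differences from MW-1: to MW-2 (Δx, Δy, Δh) = (-130, 120, +3.88); to MW-3 = (-65, 420, +11.10).
Solve a·Δx + b·Δy = Δh: det = (-130)·420 − (-65)·120 = -46800.
∂h/∂x = [(+3.88)·420 − (+11.10)·120] / -46800 = -0.006359
∂h/∂y = [(-130)·(+11.10) − (-65)·(+3.88)] / -46800 = +0.02544
|∇h| = √(-0.006359² + 0.02544²) = 0.02622
Seepage velocity v = K·i/n = 54.0 × 0.02622 / 0.32 = 4.425 m/day.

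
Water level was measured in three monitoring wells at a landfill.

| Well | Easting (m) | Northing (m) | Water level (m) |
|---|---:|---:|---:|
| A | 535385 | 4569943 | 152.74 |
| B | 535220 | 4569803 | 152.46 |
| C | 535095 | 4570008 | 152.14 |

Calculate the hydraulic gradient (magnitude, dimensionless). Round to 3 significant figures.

Taking A as reference: B−A = (-165, -140, -0.28); C−A = (-290, 65, -0.60).
Determinant of the coordinate differences = (-165)·65 − (-290)·(-140) = -51325.
∂h/∂x = [(-0.28)·65 − (-0.60)·(-140)] / -51325 = +0.001991
∂h/∂y = [(-165)·(-0.60) − (-290)·(-0.28)] / -51325 = -0.0003468
|∇h| = √(0.001991² + -0.0003468²) = 0.002021

0.00202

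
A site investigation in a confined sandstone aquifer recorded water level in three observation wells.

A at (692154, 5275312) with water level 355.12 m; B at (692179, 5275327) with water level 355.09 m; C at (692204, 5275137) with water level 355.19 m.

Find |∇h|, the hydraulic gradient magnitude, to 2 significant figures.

0.0010

Differences from A: to B (Δx, Δy, Δh) = (25, 15, -0.03); to C = (50, -175, +0.07).
Determinant of the coordinate differences = 25·(-175) − 50·15 = -5125.
∂h/∂x = [(-0.03)·(-175) − (+0.07)·15] / -5125 = -0.0008195
∂h/∂y = [25·(+0.07) − 50·(-0.03)] / -5125 = -0.0006341
|∇h| = √(-0.0008195² + -0.0006341²) = 0.001036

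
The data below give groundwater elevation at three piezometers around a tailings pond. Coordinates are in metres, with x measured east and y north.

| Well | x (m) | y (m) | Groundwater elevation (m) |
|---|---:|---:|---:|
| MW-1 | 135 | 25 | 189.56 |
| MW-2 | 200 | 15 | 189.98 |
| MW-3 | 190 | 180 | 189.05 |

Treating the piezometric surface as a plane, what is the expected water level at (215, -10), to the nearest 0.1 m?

190.2 m

Three-point gradient (reference MW-1): Δ to MW-2 = (65, -10, +0.42), Δ to MW-3 = (55, 155, -0.51).
∂h/∂x = +0.005647, ∂h/∂y = -0.005294 (det = 10625).
h(215, -10) = 189.56 + (+0.005647)·(80) + (-0.005294)·(-35) = 189.56 +0.452 +0.185 = 190.197 m.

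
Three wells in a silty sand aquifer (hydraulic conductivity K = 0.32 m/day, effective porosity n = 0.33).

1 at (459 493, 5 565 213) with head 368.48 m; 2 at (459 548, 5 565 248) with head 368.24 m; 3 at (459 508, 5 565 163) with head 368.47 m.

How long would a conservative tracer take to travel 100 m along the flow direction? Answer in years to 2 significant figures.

73 years

Three-point gradient (reference 1): Δ to 2 = (55, 35, -0.24), Δ to 3 = (15, -50, -0.01).
∂h/∂x = -0.003771, ∂h/∂y = -0.0009313 (det = -3275).
|∇h| = √(-0.003771² + -0.0009313²) = 0.003884
Seepage velocity v = K·i/n = 0.32 × 0.003884 / 0.33 = 0.003766 m/day.
t = 100 / 0.003766 = 2.655e+04 days = 72.7 years.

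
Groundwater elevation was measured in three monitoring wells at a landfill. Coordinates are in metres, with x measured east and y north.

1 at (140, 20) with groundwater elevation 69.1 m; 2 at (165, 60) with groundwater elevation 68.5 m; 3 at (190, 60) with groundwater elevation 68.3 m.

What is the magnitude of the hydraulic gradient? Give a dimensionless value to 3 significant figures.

Differences from 1: to 2 (Δx, Δy, Δh) = (25, 40, -0.6); to 3 = (50, 40, -0.8).
Determinant of the coordinate differences = 25·40 − 50·40 = -1000.
∂h/∂x = [(-0.6)·40 − (-0.8)·40] / -1000 = -0.008000
∂h/∂y = [25·(-0.8) − 50·(-0.6)] / -1000 = -0.010000
|∇h| = √(-0.008000² + -0.010000²) = 0.01281

0.0128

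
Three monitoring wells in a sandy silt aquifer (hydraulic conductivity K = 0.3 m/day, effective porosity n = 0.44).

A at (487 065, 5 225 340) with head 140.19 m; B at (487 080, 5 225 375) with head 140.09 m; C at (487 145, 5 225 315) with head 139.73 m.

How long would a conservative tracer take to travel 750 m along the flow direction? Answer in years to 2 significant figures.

Taking A as reference: B−A = (15, 35, -0.10); C−A = (80, -25, -0.46).
Solve a·Δx + b·Δy = Δh: det = 15·(-25) − 80·35 = -3175.
∂h/∂x = [(-0.10)·(-25) − (-0.46)·35] / -3175 = -0.005858
∂h/∂y = [15·(-0.46) − 80·(-0.10)] / -3175 = -0.0003465
|∇h| = √(-0.005858² + -0.0003465²) = 0.005868
Seepage velocity v = K·i/n = 0.3 × 0.005868 / 0.44 = 0.004001 m/day.
t = 750 / 0.004001 = 1.875e+05 days = 513 years.

510 years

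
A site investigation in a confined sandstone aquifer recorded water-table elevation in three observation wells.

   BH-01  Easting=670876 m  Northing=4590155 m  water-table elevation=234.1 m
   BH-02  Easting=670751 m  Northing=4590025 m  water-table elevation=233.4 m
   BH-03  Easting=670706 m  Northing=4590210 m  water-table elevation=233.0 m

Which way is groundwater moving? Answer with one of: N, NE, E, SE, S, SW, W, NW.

W

Taking BH-01 as reference: BH-02−BH-01 = (-125, -130, -0.7); BH-03−BH-01 = (-170, 55, -1.1).
Solve a·Δx + b·Δy = Δh: det = (-125)·55 − (-170)·(-130) = -28975.
∂h/∂x = [(-0.7)·55 − (-1.1)·(-130)] / -28975 = +0.006264
∂h/∂y = [(-125)·(-1.1) − (-170)·(-0.7)] / -28975 = -0.0006385
Flow = −∇h = (-0.006264 east, +0.0006385 north), which points west.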